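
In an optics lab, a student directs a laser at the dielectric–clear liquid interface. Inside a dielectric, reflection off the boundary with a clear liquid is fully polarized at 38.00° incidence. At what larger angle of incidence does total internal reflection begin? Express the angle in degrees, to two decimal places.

n₂/n₁ = tan 38.00° = 0.7813; the critical angle satisfies sin θ_c = n₂/n₁.
θ_c = arcsin(0.7813) = 51.38°.

θ_c ≈ 51.38°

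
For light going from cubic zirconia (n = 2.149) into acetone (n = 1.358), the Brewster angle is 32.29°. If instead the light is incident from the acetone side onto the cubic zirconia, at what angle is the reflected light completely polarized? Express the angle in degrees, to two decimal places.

tan θ_B' = n₁/n₂ = 1/tan θ_B, so θ_B' = 90° − θ_B.
θ_B' = 90° − 32.29° = 57.71°.

θ_B' ≈ 57.71°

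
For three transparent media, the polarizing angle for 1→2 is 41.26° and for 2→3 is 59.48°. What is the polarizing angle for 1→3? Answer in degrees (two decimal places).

tan θ_B(1→2) = n₂/n₁ = tan 41.26° = 0.8773.
tan θ_B(2→3) = n₃/n₂ = tan 59.48° = 1.6963.
n₃/n₁ = 1.4881. Then tan θ_B(1→3) = n₃/n₁, so θ_B(1→3) = arctan(1.4881) = 56.10°.

θ_B ≈ 56.10°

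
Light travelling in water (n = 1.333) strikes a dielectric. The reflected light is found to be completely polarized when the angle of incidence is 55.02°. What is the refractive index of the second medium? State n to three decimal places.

Brewster's law: tan θ_B = n₂/n₁ (light incident in water, refracted into a dielectric).
n₂ = n₁ tan θ_B = 1.333 × tan 55.02° = 1.905.

n ≈ 1.905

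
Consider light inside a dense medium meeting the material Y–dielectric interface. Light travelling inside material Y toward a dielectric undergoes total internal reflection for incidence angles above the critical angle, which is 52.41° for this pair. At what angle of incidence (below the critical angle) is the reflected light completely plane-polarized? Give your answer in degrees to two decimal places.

sin θ_c = n₂/n₁, so n₂/n₁ = sin 52.41° = 0.7924.
Brewster: tan θ_B = n₂/n₁ = 0.7924.
θ_B = arctan(0.7924) = 38.39°.

θ_B ≈ 38.39°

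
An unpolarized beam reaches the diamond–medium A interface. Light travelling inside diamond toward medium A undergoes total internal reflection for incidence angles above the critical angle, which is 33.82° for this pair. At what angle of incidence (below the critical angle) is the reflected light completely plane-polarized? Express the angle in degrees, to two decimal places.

θ_B ≈ 29.10°

At the critical angle sin θ_c = n₂/n₁, giving n₂/n₁ = sin 33.82° = 0.5566.
Then tan θ_B = n₂/n₁ = 0.5566, so θ_B = arctan 0.5566 = 29.10°.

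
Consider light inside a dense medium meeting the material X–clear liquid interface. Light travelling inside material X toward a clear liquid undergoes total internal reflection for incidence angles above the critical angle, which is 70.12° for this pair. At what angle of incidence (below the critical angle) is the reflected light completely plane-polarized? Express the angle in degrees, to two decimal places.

n₂/n₁ = sin θ_c = sin 70.12° = 0.9404.
tan θ_B equals the same ratio, so θ_B = arctan(0.9404) = 43.24°.

θ_B ≈ 43.24°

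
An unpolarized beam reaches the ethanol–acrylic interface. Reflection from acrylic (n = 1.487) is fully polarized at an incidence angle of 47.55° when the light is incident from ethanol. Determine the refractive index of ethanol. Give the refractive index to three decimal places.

Full polarization of the reflected beam means tan θ_B = n₂/n₁, where n₁ is the incident medium (ethanol).
n₁ = n₂ / tan θ_B = 1.487 / tan 47.55° = 1.360.

n ≈ 1.360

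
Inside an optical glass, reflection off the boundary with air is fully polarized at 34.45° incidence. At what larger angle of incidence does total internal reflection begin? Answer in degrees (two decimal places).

tan θ_B = n₂/n₁ = tan 34.45° = 0.6860.
Total internal reflection: sin θ_c = n₂/n₁ = 0.6860.
θ_c = arcsin(0.6860) = 43.31°.

θ_c ≈ 43.31°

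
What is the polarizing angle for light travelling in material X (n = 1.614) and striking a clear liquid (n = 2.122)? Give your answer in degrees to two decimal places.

Here n₂/n₁ = 2.122/1.614 = 1.3147, and Brewster's law gives tan θ_B = n₂/n₁. Taking the arctangent, θ_B = 52.74°.

θ_B ≈ 52.74°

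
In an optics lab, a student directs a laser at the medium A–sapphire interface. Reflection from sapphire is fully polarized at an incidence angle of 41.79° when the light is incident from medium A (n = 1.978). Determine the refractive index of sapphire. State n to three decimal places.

At the polarizing angle, tan θ_B = n₂/n₁ with n₁ on the incident side (medium A) and n₂ on the transmitted side (sapphire).
n₂ = n₁ tan θ_B = 1.978 × tan 41.79° = 1.768.

n ≈ 1.768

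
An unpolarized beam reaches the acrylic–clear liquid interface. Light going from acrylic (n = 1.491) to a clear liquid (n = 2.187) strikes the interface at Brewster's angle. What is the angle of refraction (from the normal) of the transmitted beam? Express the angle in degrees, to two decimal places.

tan θ_B = n₂/n₁ = 2.187/1.491 = 1.4668, so θ_B = 55.72°.
At Brewster's angle the reflected and refracted rays are perpendicular, so θ_t = 90° − θ_B = 90° − 55.72° = 34.28°.

θ_t ≈ 34.28°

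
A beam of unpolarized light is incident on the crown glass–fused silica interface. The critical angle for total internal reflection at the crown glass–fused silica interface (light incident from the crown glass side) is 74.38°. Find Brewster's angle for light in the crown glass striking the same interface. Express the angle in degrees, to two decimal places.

At the critical angle sin θ_c = n₂/n₁, giving n₂/n₁ = sin 74.38° = 0.9631.
Then tan θ_B = n₂/n₁ = 0.9631, so θ_B = arctan 0.9631 = 43.92°.

θ_B ≈ 43.92°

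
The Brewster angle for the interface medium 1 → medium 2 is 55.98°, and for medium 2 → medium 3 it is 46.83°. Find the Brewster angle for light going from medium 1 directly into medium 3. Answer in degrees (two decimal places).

θ_B ≈ 57.66°

tan θ_B(1→2) = n₂/n₁ = tan 55.98° = 1.4814.
tan θ_B(2→3) = n₃/n₂ = tan 46.83° = 1.0660.
Multiplying, n₃/n₁ = 1.4814 × 1.0660 = 1.5792, and θ_B(1→3) = arctan 1.5792 = 57.66°.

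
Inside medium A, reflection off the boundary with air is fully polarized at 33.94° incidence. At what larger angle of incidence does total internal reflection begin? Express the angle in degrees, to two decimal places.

θ_c ≈ 42.30°

From Brewster, n₂/n₁ = tan θ_B = tan 33.94° = 0.6730.
Then sin θ_c = n₂/n₁ = 0.6730, so θ_c = arcsin 0.6730 = 42.30°.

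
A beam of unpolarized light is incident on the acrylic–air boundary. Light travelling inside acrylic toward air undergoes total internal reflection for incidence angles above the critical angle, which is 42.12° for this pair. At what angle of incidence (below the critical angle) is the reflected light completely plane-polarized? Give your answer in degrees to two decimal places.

n₂/n₁ = sin θ_c = sin 42.12° = 0.6707.
tan θ_B equals the same ratio, so θ_B = arctan(0.6707) = 33.85°.

θ_B ≈ 33.85°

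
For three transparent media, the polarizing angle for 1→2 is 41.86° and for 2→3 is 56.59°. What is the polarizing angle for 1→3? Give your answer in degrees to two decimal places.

Each Brewster angle gives a ratio: n₂/n₁ = tan 41.86° = 0.8960, n₃/n₂ = tan 56.59° = 1.5160.
Multiplying, n₃/n₁ = 0.8960 × 1.5160 = 1.3583, and θ_B(1→3) = arctan 1.3583 = 53.64°.

θ_B ≈ 53.64°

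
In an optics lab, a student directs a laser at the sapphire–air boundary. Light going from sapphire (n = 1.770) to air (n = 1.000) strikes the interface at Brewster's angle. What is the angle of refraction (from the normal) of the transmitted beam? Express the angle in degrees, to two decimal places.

θ_t ≈ 60.53°

θ_B = arctan(n₂/n₁) = arctan(1.000/1.770) = 29.47°.
Since θ_B + θ_t = 90° at Brewster incidence, θ_t = 90° − 29.47° = 60.53°.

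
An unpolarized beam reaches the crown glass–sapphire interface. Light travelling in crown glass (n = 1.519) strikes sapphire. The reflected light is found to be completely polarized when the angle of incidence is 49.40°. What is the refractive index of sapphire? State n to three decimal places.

Brewster's law: tan θ_B = n₂/n₁ (light incident in crown glass, refracted into sapphire).
n₂ = n₁ tan θ_B = 1.519 × tan 49.40° = 1.772.

n ≈ 1.772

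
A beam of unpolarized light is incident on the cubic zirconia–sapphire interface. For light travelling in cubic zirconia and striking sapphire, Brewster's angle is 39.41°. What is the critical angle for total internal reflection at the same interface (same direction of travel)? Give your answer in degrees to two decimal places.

From Brewster, n₂/n₁ = tan θ_B = tan 39.41° = 0.8217.
Then sin θ_c = n₂/n₁ = 0.8217, so θ_c = arcsin 0.8217 = 55.26°.

θ_c ≈ 55.26°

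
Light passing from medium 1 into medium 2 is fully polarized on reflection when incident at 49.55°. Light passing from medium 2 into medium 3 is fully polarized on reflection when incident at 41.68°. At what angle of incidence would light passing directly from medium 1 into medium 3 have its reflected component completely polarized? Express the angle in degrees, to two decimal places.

tan θ_B(1→2) = n₂/n₁ = tan 49.55° = 1.1729.
tan θ_B(2→3) = n₃/n₂ = tan 41.68° = 0.8903.
So n₃/n₁ = (n₂/n₁)(n₃/n₂) = 1.1729 × 0.8903 = 1.0443.
θ_B(1→3) = arctan(1.0443) = 46.24°.

θ_B ≈ 46.24°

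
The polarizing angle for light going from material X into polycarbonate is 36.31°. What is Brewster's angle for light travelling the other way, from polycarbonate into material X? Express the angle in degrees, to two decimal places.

tan θ_B' = n₁/n₂ = 1/tan θ_B, so θ_B' = 90° − θ_B.
θ_B' = 90° − 36.31° = 53.69°.

θ_B' ≈ 53.69°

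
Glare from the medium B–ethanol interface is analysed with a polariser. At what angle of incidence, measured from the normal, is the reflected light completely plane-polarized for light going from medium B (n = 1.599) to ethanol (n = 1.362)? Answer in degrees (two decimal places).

θ_B ≈ 40.42°

The reflected p-component vanishes when tan θ_B = n₂/n₁.
Brewster's condition: tan θ_B = n₂/n₁ = 1.362/1.599 = 0.8518.
θ_B = arctan(0.8518) = 40.42°.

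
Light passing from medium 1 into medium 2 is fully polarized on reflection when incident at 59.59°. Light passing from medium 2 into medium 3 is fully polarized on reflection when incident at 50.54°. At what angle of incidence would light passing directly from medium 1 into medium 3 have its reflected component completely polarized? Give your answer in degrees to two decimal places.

tan θ_B(1→2) = n₂/n₁ = tan 59.59° = 1.7038.
tan θ_B(2→3) = n₃/n₂ = tan 50.54° = 1.2148.
Multiplying, n₃/n₁ = 1.7038 × 1.2148 = 2.0698, and θ_B(1→3) = arctan 2.0698 = 64.21°.

θ_B ≈ 64.21°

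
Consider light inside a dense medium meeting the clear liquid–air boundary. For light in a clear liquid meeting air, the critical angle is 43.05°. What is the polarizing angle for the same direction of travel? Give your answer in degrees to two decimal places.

sin θ_c = n₂/n₁, so n₂/n₁ = sin 43.05° = 0.6826.
Brewster: tan θ_B = n₂/n₁ = 0.6826.
θ_B = arctan(0.6826) = 34.32°.

θ_B ≈ 34.32°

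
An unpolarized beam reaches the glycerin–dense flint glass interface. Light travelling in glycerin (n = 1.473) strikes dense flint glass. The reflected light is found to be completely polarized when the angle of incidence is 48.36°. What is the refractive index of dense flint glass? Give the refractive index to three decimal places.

At Brewster's angle, tan θ_B = n₂/n₁ with n₁ on the incident side (glycerin) and n₂ on the transmitted side (dense flint glass).
n₂ = n₁ tan θ_B = 1.473 × tan 48.36° = 1.657.

n ≈ 1.657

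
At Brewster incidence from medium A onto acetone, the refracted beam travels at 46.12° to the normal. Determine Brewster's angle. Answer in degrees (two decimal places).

θ_B ≈ 43.88°

At Brewster's angle the reflected and refracted rays are perpendicular, so θ_B + θ_t = 90°.
θ_B = 90° − 46.12° = 43.88°.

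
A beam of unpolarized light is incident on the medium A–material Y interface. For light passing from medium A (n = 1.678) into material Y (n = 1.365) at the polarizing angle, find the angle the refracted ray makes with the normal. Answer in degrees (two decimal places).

θ_t ≈ 50.87°

θ_B = arctan(n₂/n₁) = arctan(1.365/1.678) = 39.13°.
At Brewster's angle the reflected and refracted rays are perpendicular, so θ_t = 90° − θ_B = 90° − 39.13° = 50.87°.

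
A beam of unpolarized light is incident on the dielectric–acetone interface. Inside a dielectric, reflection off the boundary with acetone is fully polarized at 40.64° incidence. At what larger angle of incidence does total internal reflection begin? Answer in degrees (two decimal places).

θ_c ≈ 59.13°

n₂/n₁ = tan 40.64° = 0.8583; the critical angle satisfies sin θ_c = n₂/n₁.
θ_c = arcsin(0.8583) = 59.13°.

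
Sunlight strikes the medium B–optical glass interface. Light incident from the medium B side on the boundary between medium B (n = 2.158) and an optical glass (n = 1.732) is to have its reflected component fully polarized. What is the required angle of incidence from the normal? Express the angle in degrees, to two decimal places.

At Brewster's angle the reflected and refracted rays are perpendicular, which with Snell's law gives tan θ_B = n₂/n₁.
Brewster's condition: tan θ_B = n₂/n₁ = 1.732/2.158 = 0.8026.
θ_B = arctan(0.8026) = 38.75°.

θ_B ≈ 38.75°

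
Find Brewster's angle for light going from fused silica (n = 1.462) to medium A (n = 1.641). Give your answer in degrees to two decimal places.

θ_B ≈ 48.30°

Here n₂/n₁ = 1.641/1.462 = 1.1224, and Brewster's law gives tan θ_B = n₂/n₁. Taking the arctangent, θ_B = 48.30°.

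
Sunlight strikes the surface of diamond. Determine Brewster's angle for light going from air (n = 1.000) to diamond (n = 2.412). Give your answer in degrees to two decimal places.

θ_B ≈ 67.48°

tan θ_B = n₂/n₁ = 2.412/1.000 = 2.4120. Taking the arctangent, θ_B = 67.48°.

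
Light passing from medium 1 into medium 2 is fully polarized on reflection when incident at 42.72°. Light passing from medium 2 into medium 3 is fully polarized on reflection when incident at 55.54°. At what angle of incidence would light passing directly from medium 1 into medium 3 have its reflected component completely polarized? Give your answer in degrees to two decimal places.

tan θ_B(1→2) = n₂/n₁ = tan 42.72° = 0.9234.
tan θ_B(2→3) = n₃/n₂ = tan 55.54° = 1.4572.
So n₃/n₁ = (n₂/n₁)(n₃/n₂) = 0.9234 × 1.4572 = 1.3456.
θ_B(1→3) = arctan(1.3456) = 53.38°.

θ_B ≈ 53.38°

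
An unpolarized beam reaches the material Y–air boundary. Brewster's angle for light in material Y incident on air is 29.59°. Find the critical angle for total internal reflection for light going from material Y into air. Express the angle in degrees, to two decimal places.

tan θ_B = n₂/n₁ = tan 29.59° = 0.5678.
Total internal reflection: sin θ_c = n₂/n₁ = 0.5678.
θ_c = arcsin(0.5678) = 34.60°.

θ_c ≈ 34.60°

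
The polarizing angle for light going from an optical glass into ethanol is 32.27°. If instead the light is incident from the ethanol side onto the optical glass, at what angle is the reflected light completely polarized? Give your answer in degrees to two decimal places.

θ_B' ≈ 57.73°

Reversing the direction swaps n₁ and n₂, so tan θ_B' = 1/tan θ_B and θ_B' = 90° − θ_B.
Hence θ_B' = 90° − 32.27° = 57.73°.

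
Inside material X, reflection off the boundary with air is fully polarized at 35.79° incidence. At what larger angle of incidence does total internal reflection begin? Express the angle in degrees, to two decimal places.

θ_c ≈ 46.13°

tan θ_B = n₂/n₁ = tan 35.79° = 0.7210.
Total internal reflection: sin θ_c = n₂/n₁ = 0.7210.
θ_c = arcsin(0.7210) = 46.13°.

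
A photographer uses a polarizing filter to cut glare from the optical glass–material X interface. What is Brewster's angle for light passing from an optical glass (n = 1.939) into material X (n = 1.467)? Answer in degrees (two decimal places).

θ_B ≈ 37.11°

tan θ_B = n₂/n₁ = 1.467/1.939 = 0.7566.
So θ_B = arctan 0.7566 = 37.11°.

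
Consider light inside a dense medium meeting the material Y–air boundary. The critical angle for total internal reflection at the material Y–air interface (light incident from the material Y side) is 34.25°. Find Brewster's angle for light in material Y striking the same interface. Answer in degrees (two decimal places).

At the critical angle sin θ_c = n₂/n₁, giving n₂/n₁ = sin 34.25° = 0.5628.
Then tan θ_B = n₂/n₁ = 0.5628, so θ_B = arctan 0.5628 = 29.37°.

θ_B ≈ 29.37°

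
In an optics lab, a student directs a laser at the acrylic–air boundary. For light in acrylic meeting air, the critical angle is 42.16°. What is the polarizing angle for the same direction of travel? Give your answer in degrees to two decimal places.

n₂/n₁ = sin θ_c = sin 42.16° = 0.6712.
tan θ_B equals the same ratio, so θ_B = arctan(0.6712) = 33.87°.

θ_B ≈ 33.87°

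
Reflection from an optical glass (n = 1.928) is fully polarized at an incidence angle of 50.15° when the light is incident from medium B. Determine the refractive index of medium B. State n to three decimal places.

Brewster's law: tan θ_B = n₂/n₁ (light incident in medium B, refracted into an optical glass).
n₁ = n₂ / tan θ_B = 1.928 / tan 50.15° = 1.609.

n ≈ 1.609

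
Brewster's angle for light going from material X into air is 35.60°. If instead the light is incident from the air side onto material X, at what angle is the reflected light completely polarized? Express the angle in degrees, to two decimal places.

θ_B' ≈ 54.40°

Reversing the direction swaps n₁ and n₂, so tan θ_B' = 1/tan θ_B and θ_B' = 90° − θ_B.
Hence θ_B' = 90° − 35.60° = 54.40°.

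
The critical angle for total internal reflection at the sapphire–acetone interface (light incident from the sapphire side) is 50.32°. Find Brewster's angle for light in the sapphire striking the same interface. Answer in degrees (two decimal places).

At the critical angle sin θ_c = n₂/n₁, giving n₂/n₁ = sin 50.32° = 0.7696.
Then tan θ_B = n₂/n₁ = 0.7696, so θ_B = arctan 0.7696 = 37.58°.

θ_B ≈ 37.58°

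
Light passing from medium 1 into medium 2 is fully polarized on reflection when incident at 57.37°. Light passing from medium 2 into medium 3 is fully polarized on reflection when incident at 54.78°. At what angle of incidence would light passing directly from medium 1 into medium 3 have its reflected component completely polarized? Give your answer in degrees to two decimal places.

θ_B ≈ 65.68°

Each Brewster angle gives a ratio: n₂/n₁ = tan 57.37° = 1.5619, n₃/n₂ = tan 54.78° = 1.4165.
So n₃/n₁ = (n₂/n₁)(n₃/n₂) = 1.5619 × 1.4165 = 2.2124.
θ_B(1→3) = arctan(2.2124) = 65.68°.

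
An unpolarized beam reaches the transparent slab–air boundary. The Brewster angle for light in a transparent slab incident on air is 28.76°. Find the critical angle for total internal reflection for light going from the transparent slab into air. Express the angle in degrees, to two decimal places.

θ_c ≈ 33.29°

From Brewster, n₂/n₁ = tan θ_B = tan 28.76° = 0.5488.
Then sin θ_c = n₂/n₁ = 0.5488, so θ_c = arcsin 0.5488 = 33.29°.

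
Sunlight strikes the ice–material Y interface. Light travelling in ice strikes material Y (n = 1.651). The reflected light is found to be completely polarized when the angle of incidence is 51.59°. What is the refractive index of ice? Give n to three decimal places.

At the Brewster angle, tan θ_B = n₂/n₁ with n₁ on the incident side (ice) and n₂ on the transmitted side (material Y).
n₁ = n₂ / tan θ_B = 1.651 / tan 51.59° = 1.309.

n ≈ 1.309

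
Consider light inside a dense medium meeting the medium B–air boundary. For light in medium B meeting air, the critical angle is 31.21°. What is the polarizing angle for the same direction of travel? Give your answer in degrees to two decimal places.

θ_B ≈ 27.39°

At the critical angle sin θ_c = n₂/n₁, giving n₂/n₁ = sin 31.21° = 0.5182.
Then tan θ_B = n₂/n₁ = 0.5182, so θ_B = arctan 0.5182 = 27.39°.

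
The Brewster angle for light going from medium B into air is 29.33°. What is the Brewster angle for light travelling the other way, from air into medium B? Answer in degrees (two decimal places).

θ_B' ≈ 60.67°

tan θ_B' = n₁/n₂ = 1/tan θ_B, so θ_B' = 90° − θ_B.
θ_B' = 90° − 29.33° = 60.67°.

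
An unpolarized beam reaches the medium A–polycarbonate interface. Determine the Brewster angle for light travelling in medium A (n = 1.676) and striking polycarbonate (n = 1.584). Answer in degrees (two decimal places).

tan θ_B = n₂/n₁ = 1.584/1.676 = 0.9451. Taking the arctangent, θ_B = 43.38°.

θ_B ≈ 43.38°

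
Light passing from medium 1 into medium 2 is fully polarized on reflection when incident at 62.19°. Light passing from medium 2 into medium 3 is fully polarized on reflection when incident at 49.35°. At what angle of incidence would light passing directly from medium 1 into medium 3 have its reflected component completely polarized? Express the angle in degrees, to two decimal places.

θ_B ≈ 65.63°

tan θ_B(1→2) = n₂/n₁ = tan 62.19° = 1.8959.
tan θ_B(2→3) = n₃/n₂ = tan 49.35° = 1.1647.
Multiplying, n₃/n₁ = 1.8959 × 1.1647 = 2.2080, and θ_B(1→3) = arctan 2.2080 = 65.63°.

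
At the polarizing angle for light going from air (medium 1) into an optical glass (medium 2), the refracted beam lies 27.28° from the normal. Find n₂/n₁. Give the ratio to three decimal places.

n₂/n₁ ≈ 1.939

θ_B + θ_t = 90°, so θ_B = 90° − 27.28° = 62.72°.
tan θ_B = n₂/n₁, so n₂/n₁ = tan 62.72° = 1.939.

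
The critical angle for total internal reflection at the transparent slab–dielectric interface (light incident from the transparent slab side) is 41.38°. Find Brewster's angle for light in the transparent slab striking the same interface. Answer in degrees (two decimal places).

θ_B ≈ 33.47°

At the critical angle sin θ_c = n₂/n₁, giving n₂/n₁ = sin 41.38° = 0.6610.
Then tan θ_B = n₂/n₁ = 0.6610, so θ_B = arctan 0.6610 = 33.47°.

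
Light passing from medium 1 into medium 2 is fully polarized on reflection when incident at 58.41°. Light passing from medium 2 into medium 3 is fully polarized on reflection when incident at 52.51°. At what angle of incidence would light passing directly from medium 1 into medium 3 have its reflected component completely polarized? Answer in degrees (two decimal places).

θ_B ≈ 64.75°

Each Brewster angle gives a ratio: n₂/n₁ = tan 58.41° = 1.6261, n₃/n₂ = tan 52.51° = 1.3037.
n₃/n₁ = 2.1200. Then tan θ_B(1→3) = n₃/n₁, so θ_B(1→3) = arctan(2.1200) = 64.75°.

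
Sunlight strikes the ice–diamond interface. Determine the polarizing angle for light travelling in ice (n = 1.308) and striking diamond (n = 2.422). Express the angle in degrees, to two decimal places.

The reflected p-component vanishes when tan θ_B = n₂/n₁.
Here n₂/n₁ = 2.422/1.308 = 1.8517, and Brewster's law gives tan θ_B = n₂/n₁.
θ_B = arctan(1.8517) = 61.63°.

θ_B ≈ 61.63°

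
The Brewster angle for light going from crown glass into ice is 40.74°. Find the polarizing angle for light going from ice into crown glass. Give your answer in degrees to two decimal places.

θ_B' ≈ 49.26°

Reversing the direction swaps n₁ and n₂, so tan θ_B' = 1/tan θ_B and θ_B' = 90° − θ_B.
Hence θ_B' = 90° − 40.74° = 49.26°.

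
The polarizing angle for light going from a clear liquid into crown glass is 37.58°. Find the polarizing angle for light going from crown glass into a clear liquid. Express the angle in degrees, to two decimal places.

The two Brewster angles are complementary: θ_B' = 90° − θ_B = 90° − 37.58° = 52.42°.

θ_B' ≈ 52.42°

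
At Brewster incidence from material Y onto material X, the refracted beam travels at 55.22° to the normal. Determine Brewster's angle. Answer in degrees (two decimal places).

θ_B ≈ 34.78°

Brewster's condition makes the reflected and refracted beams perpendicular: θ_B + θ_t = 90°.
So θ_B = 90° − θ_t = 90° − 55.22° = 34.78°.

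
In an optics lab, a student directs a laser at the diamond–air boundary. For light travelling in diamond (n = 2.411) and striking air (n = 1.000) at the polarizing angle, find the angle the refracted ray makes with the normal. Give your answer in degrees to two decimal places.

θ_t ≈ 67.47°

First find Brewster's angle: tan θ_B = 1.000/2.411 = 0.4148, giving θ_B = 22.53°.
At Brewster's angle the reflected and refracted rays are perpendicular, so θ_t = 90° − θ_B = 90° − 22.53° = 67.47°.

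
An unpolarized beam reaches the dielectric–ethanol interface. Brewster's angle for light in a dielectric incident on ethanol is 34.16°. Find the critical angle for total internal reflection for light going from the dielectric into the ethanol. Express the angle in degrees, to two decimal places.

θ_c ≈ 42.73°

From Brewster, n₂/n₁ = tan θ_B = tan 34.16° = 0.6786.
Then sin θ_c = n₂/n₁ = 0.6786, so θ_c = arcsin 0.6786 = 42.73°.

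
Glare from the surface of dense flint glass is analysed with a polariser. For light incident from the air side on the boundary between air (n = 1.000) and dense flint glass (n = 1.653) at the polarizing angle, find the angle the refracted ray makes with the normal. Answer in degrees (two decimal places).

tan θ_B = n₂/n₁ = 1.653/1.000 = 1.6530, so θ_B = 58.83°.
The refracted ray is perpendicular to the reflected ray, so θ_t = 90° − θ_B = 31.17°.

θ_t ≈ 31.17°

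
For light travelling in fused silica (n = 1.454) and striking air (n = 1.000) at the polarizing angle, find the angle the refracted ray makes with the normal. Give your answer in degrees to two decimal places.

tan θ_B = n₂/n₁ = 1.000/1.454 = 0.6878, so θ_B = 34.52°.
At Brewster's angle the reflected and refracted rays are perpendicular, so θ_t = 90° − θ_B = 90° − 34.52° = 55.48°.

θ_t ≈ 55.48°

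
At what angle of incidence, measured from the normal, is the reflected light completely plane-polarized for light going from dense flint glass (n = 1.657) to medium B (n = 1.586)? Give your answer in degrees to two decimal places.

The reflected p-component vanishes when tan θ_B = n₂/n₁.
Brewster's condition: tan θ_B = n₂/n₁ = 1.586/1.657 = 0.9572. Taking the arctangent, θ_B = 43.75°.

θ_B ≈ 43.75°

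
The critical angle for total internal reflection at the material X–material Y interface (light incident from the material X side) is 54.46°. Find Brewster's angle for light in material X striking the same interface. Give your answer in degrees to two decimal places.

θ_B ≈ 39.14°

sin θ_c = n₂/n₁, so n₂/n₁ = sin 54.46° = 0.8137.
Brewster: tan θ_B = n₂/n₁ = 0.8137.
θ_B = arctan(0.8137) = 39.14°.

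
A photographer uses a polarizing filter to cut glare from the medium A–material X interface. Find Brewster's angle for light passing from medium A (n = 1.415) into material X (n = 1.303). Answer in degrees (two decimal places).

At Brewster's angle the reflected and refracted rays are perpendicular, which with Snell's law gives tan θ_B = n₂/n₁.
Brewster's condition: tan θ_B = n₂/n₁ = 1.303/1.415 = 0.9208. Taking the arctangent, θ_B = 42.64°.

θ_B ≈ 42.64°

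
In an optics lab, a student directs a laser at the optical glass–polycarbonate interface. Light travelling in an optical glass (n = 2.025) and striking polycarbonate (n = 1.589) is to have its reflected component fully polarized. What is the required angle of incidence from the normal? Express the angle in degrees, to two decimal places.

θ_B ≈ 38.12°

The reflected p-component vanishes when tan θ_B = n₂/n₁.
Brewster's condition: tan θ_B = n₂/n₁ = 1.589/2.025 = 0.7847.
θ_B = arctan(0.7847) = 38.12°.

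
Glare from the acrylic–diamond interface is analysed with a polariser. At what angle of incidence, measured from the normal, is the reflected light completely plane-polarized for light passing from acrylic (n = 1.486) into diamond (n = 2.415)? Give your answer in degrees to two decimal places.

θ_B ≈ 58.40°

tan θ_B = n₂/n₁ = 2.415/1.486 = 1.6252.
So θ_B = arctan 1.6252 = 58.40°.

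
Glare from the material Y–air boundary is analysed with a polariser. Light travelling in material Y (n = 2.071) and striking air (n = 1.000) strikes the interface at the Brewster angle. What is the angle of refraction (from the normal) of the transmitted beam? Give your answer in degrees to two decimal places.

θ_B = arctan(n₂/n₁) = arctan(1.000/2.071) = 25.77°.
Since θ_B + θ_t = 90° at Brewster incidence, θ_t = 90° − 25.77° = 64.23°.

θ_t ≈ 64.23°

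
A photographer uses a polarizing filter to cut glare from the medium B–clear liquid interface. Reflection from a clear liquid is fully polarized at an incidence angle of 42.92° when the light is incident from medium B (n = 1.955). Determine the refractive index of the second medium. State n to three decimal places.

At Brewster's angle, tan θ_B = n₂/n₁ with n₁ on the incident side (medium B) and n₂ on the transmitted side (a clear liquid).
n₂ = n₁ tan θ_B = 1.955 × tan 42.92° = 1.818.

n ≈ 1.818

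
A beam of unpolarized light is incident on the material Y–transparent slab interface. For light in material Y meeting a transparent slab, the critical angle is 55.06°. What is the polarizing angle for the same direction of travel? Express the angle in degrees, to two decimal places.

n₂/n₁ = sin θ_c = sin 55.06° = 0.8198.
tan θ_B equals the same ratio, so θ_B = arctan(0.8198) = 39.34°.

θ_B ≈ 39.34°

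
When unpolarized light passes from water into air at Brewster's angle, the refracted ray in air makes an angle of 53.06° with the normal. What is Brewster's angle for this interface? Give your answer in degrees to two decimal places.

θ_B ≈ 36.94°

At Brewster's angle the reflected and refracted rays are perpendicular, so θ_B + θ_t = 90°.
θ_B = 90° − 53.06° = 36.94°.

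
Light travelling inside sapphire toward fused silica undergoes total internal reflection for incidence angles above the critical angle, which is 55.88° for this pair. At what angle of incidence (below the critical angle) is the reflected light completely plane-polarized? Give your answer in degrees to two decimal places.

θ_B ≈ 39.62°

n₂/n₁ = sin θ_c = sin 55.88° = 0.8279.
tan θ_B equals the same ratio, so θ_B = arctan(0.8279) = 39.62°.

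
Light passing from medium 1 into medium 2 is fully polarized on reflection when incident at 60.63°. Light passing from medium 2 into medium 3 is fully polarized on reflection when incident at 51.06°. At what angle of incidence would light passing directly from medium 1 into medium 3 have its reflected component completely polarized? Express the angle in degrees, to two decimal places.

θ_B ≈ 65.55°

n₂/n₁ = tan 60.63° = 1.7769 and n₃/n₂ = tan 51.06° = 1.2375.
So n₃/n₁ = (n₂/n₁)(n₃/n₂) = 1.7769 × 1.2375 = 2.1990.
θ_B(1→3) = arctan(2.1990) = 65.55°.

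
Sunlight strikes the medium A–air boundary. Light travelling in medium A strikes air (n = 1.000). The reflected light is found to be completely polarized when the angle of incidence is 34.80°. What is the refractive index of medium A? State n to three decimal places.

n ≈ 1.439

At the polarizing angle, tan θ_B = n₂/n₁ with n₁ on the incident side (medium A) and n₂ on the transmitted side (air).
n₁ = n₂ / tan θ_B = 1.000 / tan 34.80° = 1.439.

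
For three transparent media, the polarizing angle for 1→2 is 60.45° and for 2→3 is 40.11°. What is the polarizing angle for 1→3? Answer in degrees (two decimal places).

θ_B ≈ 56.06°

n₂/n₁ = tan 60.45° = 1.7639 and n₃/n₂ = tan 40.11° = 0.8424.
n₃/n₁ = 1.4859. Then tan θ_B(1→3) = n₃/n₁, so θ_B(1→3) = arctan(1.4859) = 56.06°.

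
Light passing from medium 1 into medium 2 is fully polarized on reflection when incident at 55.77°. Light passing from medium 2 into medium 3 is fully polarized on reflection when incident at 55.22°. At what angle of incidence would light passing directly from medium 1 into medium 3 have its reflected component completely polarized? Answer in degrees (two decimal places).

tan θ_B(1→2) = n₂/n₁ = tan 55.77° = 1.4698.
tan θ_B(2→3) = n₃/n₂ = tan 55.22° = 1.4399.
n₃/n₁ = 2.1163. Then tan θ_B(1→3) = n₃/n₁, so θ_B(1→3) = arctan(2.1163) = 64.71°.

θ_B ≈ 64.71°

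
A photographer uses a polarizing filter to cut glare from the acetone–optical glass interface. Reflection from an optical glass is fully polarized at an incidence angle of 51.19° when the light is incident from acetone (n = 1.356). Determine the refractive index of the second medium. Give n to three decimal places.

n ≈ 1.686

At Brewster's angle, tan θ_B = n₂/n₁ with n₁ on the incident side (acetone) and n₂ on the transmitted side (an optical glass).
n₂ = n₁ tan θ_B = 1.356 × tan 51.19° = 1.686.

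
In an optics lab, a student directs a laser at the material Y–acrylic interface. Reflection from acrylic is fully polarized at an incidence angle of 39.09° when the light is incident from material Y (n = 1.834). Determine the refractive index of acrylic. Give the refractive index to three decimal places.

n ≈ 1.490

Brewster's law: tan θ_B = n₂/n₁ (light incident in material Y, refracted into acrylic).
n₂ = n₁ tan θ_B = 1.834 × tan 39.09° = 1.490.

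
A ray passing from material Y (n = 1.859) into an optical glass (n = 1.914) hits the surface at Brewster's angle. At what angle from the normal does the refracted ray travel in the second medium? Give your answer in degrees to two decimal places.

θ_B = arctan(n₂/n₁) = arctan(1.914/1.859) = 45.84°.
Since θ_B + θ_t = 90° at Brewster incidence, θ_t = 90° − 45.84° = 44.16°.

θ_t ≈ 44.16°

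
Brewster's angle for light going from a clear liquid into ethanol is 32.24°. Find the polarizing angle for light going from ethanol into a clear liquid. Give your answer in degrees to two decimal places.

θ_B' ≈ 57.76°

Reversing the direction swaps n₁ and n₂, so tan θ_B' = 1/tan θ_B and θ_B' = 90° − θ_B.
Hence θ_B' = 90° − 32.24° = 57.76°.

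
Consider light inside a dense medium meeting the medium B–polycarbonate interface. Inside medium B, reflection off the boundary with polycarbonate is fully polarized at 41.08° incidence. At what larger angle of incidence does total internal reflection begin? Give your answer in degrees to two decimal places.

θ_c ≈ 60.66°

From Brewster, n₂/n₁ = tan θ_B = tan 41.08° = 0.8717.
Then sin θ_c = n₂/n₁ = 0.8717, so θ_c = arcsin 0.8717 = 60.66°.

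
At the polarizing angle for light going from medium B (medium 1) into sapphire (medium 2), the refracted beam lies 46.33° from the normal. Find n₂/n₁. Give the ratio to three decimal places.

n₂/n₁ ≈ 0.955

θ_B + θ_t = 90°, so θ_B = 90° − 46.33° = 43.67°.
tan θ_B = n₂/n₁, so n₂/n₁ = tan 43.67° = 0.955.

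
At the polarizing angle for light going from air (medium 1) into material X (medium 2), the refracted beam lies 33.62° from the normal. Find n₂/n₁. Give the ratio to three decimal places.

n₂/n₁ ≈ 1.504

θ_B + θ_t = 90°, so θ_B = 90° − 33.62° = 56.38°.
Then n₂/n₁ = tan θ_B = tan 56.38° = 1.504.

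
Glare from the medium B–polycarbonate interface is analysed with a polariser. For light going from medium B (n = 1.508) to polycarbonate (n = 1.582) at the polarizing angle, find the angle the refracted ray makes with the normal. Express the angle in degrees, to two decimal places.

θ_t ≈ 43.63°

tan θ_B = n₂/n₁ = 1.582/1.508 = 1.0491, so θ_B = 46.37°.
The refracted ray is perpendicular to the reflected ray, so θ_t = 90° − θ_B = 43.63°.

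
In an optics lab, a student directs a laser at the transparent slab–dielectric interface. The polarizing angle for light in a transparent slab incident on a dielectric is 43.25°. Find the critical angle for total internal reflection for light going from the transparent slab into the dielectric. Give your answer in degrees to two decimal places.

θ_c ≈ 70.17°

n₂/n₁ = tan 43.25° = 0.9407; the critical angle satisfies sin θ_c = n₂/n₁.
θ_c = arcsin(0.9407) = 70.17°.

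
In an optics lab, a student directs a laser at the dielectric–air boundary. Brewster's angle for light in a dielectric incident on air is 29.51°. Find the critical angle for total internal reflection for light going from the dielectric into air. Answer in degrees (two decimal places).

tan θ_B = n₂/n₁ = tan 29.51° = 0.5660.
Total internal reflection: sin θ_c = n₂/n₁ = 0.5660.
θ_c = arcsin(0.5660) = 34.47°.

θ_c ≈ 34.47°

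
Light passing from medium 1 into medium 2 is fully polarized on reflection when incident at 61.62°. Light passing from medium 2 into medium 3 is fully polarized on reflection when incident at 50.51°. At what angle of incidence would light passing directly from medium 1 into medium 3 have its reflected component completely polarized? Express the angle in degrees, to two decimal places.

n₂/n₁ = tan 61.62° = 1.8510 and n₃/n₂ = tan 50.51° = 1.2135.
So n₃/n₁ = (n₂/n₁)(n₃/n₂) = 1.8510 × 1.2135 = 2.2462.
θ_B(1→3) = arctan(2.2462) = 66.00°.

θ_B ≈ 66.00°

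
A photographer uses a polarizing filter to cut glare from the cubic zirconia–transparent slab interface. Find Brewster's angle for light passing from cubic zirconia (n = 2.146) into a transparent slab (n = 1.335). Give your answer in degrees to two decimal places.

θ_B ≈ 31.89°

The reflected p-component vanishes when tan θ_B = n₂/n₁.
Brewster's condition: tan θ_B = n₂/n₁ = 1.335/2.146 = 0.6221.
θ_B = arctan(0.6221) = 31.89°.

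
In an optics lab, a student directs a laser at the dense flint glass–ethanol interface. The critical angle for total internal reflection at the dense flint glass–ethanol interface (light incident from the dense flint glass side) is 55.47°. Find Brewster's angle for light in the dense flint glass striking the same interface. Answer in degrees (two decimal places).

θ_B ≈ 39.48°

n₂/n₁ = sin θ_c = sin 55.47° = 0.8238.
tan θ_B equals the same ratio, so θ_B = arctan(0.8238) = 39.48°.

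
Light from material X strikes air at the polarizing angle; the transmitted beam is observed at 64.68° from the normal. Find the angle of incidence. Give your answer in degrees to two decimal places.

θ_B ≈ 25.32°

At Brewster's angle the reflected and refracted rays are perpendicular, so θ_B + θ_t = 90°.
θ_B = 90° − 64.68° = 25.32°.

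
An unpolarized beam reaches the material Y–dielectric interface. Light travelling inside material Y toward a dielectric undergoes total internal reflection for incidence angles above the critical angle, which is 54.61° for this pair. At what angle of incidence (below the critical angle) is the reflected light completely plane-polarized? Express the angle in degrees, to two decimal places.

n₂/n₁ = sin θ_c = sin 54.61° = 0.8152.
tan θ_B equals the same ratio, so θ_B = arctan(0.8152) = 39.19°.

θ_B ≈ 39.19°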